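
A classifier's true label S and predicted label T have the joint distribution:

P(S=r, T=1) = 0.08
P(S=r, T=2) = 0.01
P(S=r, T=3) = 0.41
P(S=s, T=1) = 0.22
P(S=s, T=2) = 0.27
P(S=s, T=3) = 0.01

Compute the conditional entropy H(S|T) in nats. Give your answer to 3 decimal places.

Marginals: p(S) = (0.5000, 0.5000), p(T) = (0.3000, 0.2800, 0.4200).
H(S|T) = Σ p(T) · H(S|T=·).
  T=1: p=0.3000, H(S|T=1) = 0.5799
  T=2: p=0.2800, H(S|T=2) = 0.1541
  T=3: p=0.4200, H(S|T=3) = 0.1125
Weighted sum = 0.264 nats.

0.264 nats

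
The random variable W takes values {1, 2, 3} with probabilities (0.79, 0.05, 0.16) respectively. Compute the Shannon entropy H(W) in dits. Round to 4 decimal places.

H(W) = −Σ p·log₁₀ p.
  −(0.79)·log₁₀(0.79) = 0.08087
  −(0.05)·log₁₀(0.05) = 0.06505
  −(0.16)·log₁₀(0.16) = 0.12734
Sum: 0.08087 + 0.06505 + 0.12734 = 0.2733 dits.

0.2733 dits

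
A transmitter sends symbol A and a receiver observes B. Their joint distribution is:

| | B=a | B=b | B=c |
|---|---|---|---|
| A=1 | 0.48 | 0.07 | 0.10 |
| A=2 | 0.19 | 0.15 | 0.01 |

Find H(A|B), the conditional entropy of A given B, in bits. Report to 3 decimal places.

0.823 bits

Chain rule: H(A|B) = H(A,B) − H(B).
Marginals: p(A) = (0.6500, 0.3500), p(B) = (0.6700, 0.2200, 0.1100).
H(A,B) = 2.0412 bits; H(B) = 1.2180 bits.
H(A|B) = 2.0412 − 1.2180 = 0.823 bits.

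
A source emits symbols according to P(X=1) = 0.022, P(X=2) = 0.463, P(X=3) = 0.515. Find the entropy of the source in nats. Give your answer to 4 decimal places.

H(X) = −Σ p·ln p.
  −(0.022)·ln(0.022) = 0.08397
  −(0.463)·ln(0.463) = 0.35652
  −(0.515)·ln(0.515) = 0.34175
Sum: 0.08397 + 0.35652 + 0.34175 = 0.7822 nats.

0.7822 nats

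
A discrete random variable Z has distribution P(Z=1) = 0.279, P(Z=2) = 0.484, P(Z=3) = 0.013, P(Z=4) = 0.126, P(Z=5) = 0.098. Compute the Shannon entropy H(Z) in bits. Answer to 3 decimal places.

1.807 bits

H(Z) = −Σ p·log₂ p.
  −(0.279)·log₂(0.279) = 0.5138
  −(0.484)·log₂(0.484) = 0.5067
  −(0.013)·log₂(0.013) = 0.0814
  −(0.126)·log₂(0.126) = 0.3766
  −(0.098)·log₂(0.098) = 0.3284
Sum: 0.5138 + 0.5067 + 0.0814 + 0.3766 + 0.3284 = 1.807 bits.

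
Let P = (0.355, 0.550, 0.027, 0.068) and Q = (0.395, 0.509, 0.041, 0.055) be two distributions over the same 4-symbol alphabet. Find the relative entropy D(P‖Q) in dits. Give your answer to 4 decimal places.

D(P‖Q) = Σ p·log₁₀(p/q).
  0.355·log₁₀(0.355/0.395) = -0.01646
  0.550·log₁₀(0.550/0.509) = 0.01850
  0.027·log₁₀(0.027/0.041) = -0.00490
  0.068·log₁₀(0.068/0.055) = 0.00627
D(P‖Q) = 0.0034 dits.

0.0034 dits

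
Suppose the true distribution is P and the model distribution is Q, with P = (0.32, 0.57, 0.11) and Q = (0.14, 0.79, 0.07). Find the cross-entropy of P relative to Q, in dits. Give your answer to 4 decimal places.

H(P,Q) = −Σ p·log₁₀ q.
  −0.32·log₁₀(0.14) = 0.27324
  −0.57·log₁₀(0.79) = 0.05835
  −0.11·log₁₀(0.07) = 0.12704
H(P,Q) = 0.4586 dits.

0.4586 dits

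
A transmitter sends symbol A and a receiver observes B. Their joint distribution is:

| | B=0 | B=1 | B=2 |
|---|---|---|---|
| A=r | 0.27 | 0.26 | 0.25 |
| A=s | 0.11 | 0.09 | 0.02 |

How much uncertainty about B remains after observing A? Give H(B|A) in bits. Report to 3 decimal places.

Chain rule: H(B|A) = H(A,B) − H(A).
Marginals: p(A) = (0.7800, 0.2200), p(B) = (0.3800, 0.3500, 0.2700).
H(A,B) = 2.2911 bits; H(A) = 0.7602 bits.
H(B|A) = 2.2911 − 0.7602 = 1.531 bits.

1.531 bits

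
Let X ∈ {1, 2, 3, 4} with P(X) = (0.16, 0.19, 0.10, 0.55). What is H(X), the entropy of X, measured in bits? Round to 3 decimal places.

1.685 bits

H(X) = −Σ p·log₂ p.
  −(0.16)·log₂(0.16) = 0.4230
  −(0.19)·log₂(0.19) = 0.4552
  −(0.10)·log₂(0.10) = 0.3322
  −(0.55)·log₂(0.55) = 0.4744
Sum: 0.4230 + 0.4552 + 0.3322 + 0.4744 = 1.685 bits.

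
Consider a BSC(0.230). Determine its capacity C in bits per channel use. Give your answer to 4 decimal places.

Binary symmetric channel: C = 1 − h₂(ε) where h₂ is the binary entropy function.
h₂(0.230) = −0.230·log₂0.230 − 0.770·log₂0.770 = 0.7780.
C = 1 − 0.7780 = 0.2220 bits per channel use.

0.2220 bits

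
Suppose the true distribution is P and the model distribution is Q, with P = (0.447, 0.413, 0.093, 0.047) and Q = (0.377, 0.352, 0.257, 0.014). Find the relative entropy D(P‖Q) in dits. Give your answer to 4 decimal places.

D(P‖Q) = Σ p·log₁₀(p/q).
  0.447·log₁₀(0.447/0.377) = 0.03306
  0.413·log₁₀(0.413/0.352) = 0.02867
  0.093·log₁₀(0.093/0.257) = -0.04105
  0.047·log₁₀(0.047/0.014) = 0.02472
D(P‖Q) = 0.0454 dits.

0.0454 dits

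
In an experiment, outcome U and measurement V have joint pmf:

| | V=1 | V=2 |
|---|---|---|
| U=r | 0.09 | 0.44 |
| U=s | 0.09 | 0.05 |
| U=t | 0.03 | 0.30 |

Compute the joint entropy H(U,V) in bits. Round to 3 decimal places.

2.035 bits

H(U,V) = −Σ p(x,y)·log₂ p(x,y) over all 6 cells.
  cell (r,1): −0.09·log₂0.09 = 0.3127
  cell (r,2): −0.44·log₂0.44 = 0.5211
  cell (s,1): −0.09·log₂0.09 = 0.3127
  cell (s,2): −0.05·log₂0.05 = 0.2161
  cell (t,1): −0.03·log₂0.03 = 0.1518
  cell (t,2): −0.30·log₂0.30 = 0.5211
Sum = 2.035 bits.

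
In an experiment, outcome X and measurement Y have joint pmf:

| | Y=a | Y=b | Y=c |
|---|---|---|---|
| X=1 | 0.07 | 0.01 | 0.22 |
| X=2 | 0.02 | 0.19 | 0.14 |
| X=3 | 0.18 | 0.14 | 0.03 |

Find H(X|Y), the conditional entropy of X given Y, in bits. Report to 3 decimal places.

1.206 bits

Chain rule: H(X|Y) = H(X,Y) − H(Y).
Marginals: p(X) = (0.3000, 0.3500, 0.3500), p(Y) = (0.2700, 0.3400, 0.3900).
H(X,Y) = 2.7750 bits; H(Y) = 1.5690 bits.
H(X|Y) = 2.7750 − 1.5690 = 1.206 bits.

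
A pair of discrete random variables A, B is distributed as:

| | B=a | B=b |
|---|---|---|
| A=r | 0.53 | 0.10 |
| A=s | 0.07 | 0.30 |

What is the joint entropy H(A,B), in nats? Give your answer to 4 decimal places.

1.1141 nats

H(A,B) = −Σ p(x,y)·ln p(x,y) over all 4 cells.
  cell (r,a): −0.53·ln0.53 = 0.33649
  cell (r,b): −0.10·ln0.10 = 0.23026
  cell (s,a): −0.07·ln0.07 = 0.18615
  cell (s,b): −0.30·ln0.30 = 0.36119
Sum = 1.1141 nats.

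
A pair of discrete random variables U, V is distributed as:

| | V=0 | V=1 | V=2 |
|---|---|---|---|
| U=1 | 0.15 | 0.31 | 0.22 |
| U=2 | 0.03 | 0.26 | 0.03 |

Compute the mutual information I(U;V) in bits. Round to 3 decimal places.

Marginals: p(U) = (0.6800, 0.3200), p(V) = (0.1800, 0.5700, 0.2500).
I(U;V) = Σ p(x,y)·log₂[p(x,y)/(p(x)p(y))].
  (1,0): 0.15·log₂(1.2255) = 0.0440
  (1,1): 0.31·log₂(0.7998) = -0.0999
  (1,2): 0.22·log₂(1.2941) = 0.0818
  (2,0): 0.03·log₂(0.5208) = -0.0282
  (2,1): 0.26·log₂(1.4254) = 0.1330
  (2,2): 0.03·log₂(0.3750) = -0.0425
Sum = 0.088 bits.

0.088 bits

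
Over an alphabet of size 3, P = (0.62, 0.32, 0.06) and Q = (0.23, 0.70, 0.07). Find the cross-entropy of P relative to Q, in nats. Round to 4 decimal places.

H(P,Q) = −Σ p·ln q.
  −0.62·ln(0.23) = 0.91120
  −0.32·ln(0.70) = 0.11414
  −0.06·ln(0.07) = 0.15956
H(P,Q) = 1.1849 nats.

1.1849 nats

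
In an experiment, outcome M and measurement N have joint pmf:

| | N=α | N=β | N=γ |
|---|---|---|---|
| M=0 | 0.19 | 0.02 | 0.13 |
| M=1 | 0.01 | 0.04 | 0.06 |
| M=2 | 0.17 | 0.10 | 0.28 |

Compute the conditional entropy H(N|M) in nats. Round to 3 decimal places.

Chain rule: H(N|M) = H(M,N) − H(M).
Marginals: p(M) = (0.3400, 0.1100, 0.5500), p(N) = (0.3700, 0.1600, 0.4700).
H(M,N) = 1.8905 nats; H(M) = 0.9384 nats.
H(N|M) = 1.8905 − 0.9384 = 0.952 nats.

0.952 nats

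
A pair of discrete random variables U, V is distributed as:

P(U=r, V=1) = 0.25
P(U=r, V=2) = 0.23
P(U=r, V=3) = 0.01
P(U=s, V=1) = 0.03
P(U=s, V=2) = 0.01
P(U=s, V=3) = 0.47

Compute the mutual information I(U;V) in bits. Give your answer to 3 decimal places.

0.732 bits

Marginals: p(U) = (0.4900, 0.5100), p(V) = (0.2800, 0.2400, 0.4800).
I(U;V) = Σ p(x,y)·log₂[p(x,y)/(p(x)p(y))].
  (r,1): 0.25·log₂(1.8222) = 0.2164
  (r,2): 0.23·log₂(1.9558) = 0.2226
  (r,3): 0.01·log₂(0.0425) = -0.0456
  (s,1): 0.03·log₂(0.2101) = -0.0675
  (s,2): 0.01·log₂(0.0817) = -0.0361
  (s,3): 0.47·log₂(1.9199) = 0.4423
Sum = 0.732 bits.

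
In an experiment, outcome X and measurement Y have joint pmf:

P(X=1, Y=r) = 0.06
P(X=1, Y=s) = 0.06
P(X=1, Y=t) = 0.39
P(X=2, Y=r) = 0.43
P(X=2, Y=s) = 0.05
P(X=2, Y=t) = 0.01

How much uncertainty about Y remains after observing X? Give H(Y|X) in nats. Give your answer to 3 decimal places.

Marginals: p(X) = (0.5100, 0.4900), p(Y) = (0.4900, 0.1100, 0.4000).
H(Y|X) = Σ p(X) · H(Y|X=·).
  X=1: p=0.5100, H(Y|X=1) = 0.7087
  X=2: p=0.4900, H(Y|X=2) = 0.4269
Weighted sum = 0.571 nats.

0.571 nats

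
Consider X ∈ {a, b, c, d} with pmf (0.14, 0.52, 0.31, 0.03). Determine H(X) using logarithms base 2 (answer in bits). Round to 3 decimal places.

H(X) = −Σ p·log₂ p.
  −(0.14)·log₂(0.14) = 0.3971
  −(0.52)·log₂(0.52) = 0.4906
  −(0.31)·log₂(0.31) = 0.5238
  −(0.03)·log₂(0.03) = 0.1518
Sum: 0.3971 + 0.4906 + 0.5238 + 0.1518 = 1.563 bits.

1.563 bits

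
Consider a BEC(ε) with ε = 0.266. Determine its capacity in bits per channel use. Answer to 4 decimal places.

Binary erasure channel: capacity C = 1 − ε.
C = 1 − 0.266 = 0.7340 bits per channel use.

0.7340 bits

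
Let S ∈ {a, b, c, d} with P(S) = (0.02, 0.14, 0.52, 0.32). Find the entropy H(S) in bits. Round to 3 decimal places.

1.527 bits

H(S) = −Σ p·log₂ p.
  −(0.02)·log₂(0.02) = 0.1129
  −(0.14)·log₂(0.14) = 0.3971
  −(0.52)·log₂(0.52) = 0.4906
  −(0.32)·log₂(0.32) = 0.5260
Sum: 0.1129 + 0.3971 + 0.4906 + 0.5260 = 1.527 bits.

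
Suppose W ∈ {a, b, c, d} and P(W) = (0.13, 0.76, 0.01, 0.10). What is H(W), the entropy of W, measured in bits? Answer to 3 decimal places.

1.082 bits

H(W) = −Σ p·log₂ p.
  −(0.13)·log₂(0.13) = 0.3826
  −(0.76)·log₂(0.76) = 0.3009
  −(0.01)·log₂(0.01) = 0.0664
  −(0.10)·log₂(0.10) = 0.3322
Sum: 0.3826 + 0.3009 + 0.0664 + 0.3322 = 1.082 bits.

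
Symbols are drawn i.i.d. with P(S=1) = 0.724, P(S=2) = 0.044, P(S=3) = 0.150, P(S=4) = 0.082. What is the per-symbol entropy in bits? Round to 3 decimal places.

1.242 bits

H(S) = −Σ p·log₂ p.
  −(0.724)·log₂(0.724) = 0.3373
  −(0.044)·log₂(0.044) = 0.1983
  −(0.150)·log₂(0.150) = 0.4105
  −(0.082)·log₂(0.082) = 0.2959
Sum: 0.3373 + 0.1983 + 0.4105 + 0.2959 = 1.242 bits.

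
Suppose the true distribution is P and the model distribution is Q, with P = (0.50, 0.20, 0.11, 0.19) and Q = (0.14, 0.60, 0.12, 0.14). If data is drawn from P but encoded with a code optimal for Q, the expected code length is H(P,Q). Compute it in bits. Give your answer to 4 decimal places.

2.4411 bits

H(P,Q) = −Σ p·log₂ q.
  −0.50·log₂(0.14) = 1.41825
  −0.20·log₂(0.60) = 0.14739
  −0.11·log₂(0.12) = 0.33648
  −0.19·log₂(0.14) = 0.53894
H(P,Q) = 2.4411 bits.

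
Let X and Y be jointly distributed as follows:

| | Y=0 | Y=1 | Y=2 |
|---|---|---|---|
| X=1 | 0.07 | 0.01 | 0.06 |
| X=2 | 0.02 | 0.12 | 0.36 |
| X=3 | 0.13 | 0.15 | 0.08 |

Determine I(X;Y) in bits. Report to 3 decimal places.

Marginals: p(X) = (0.1400, 0.5000, 0.3600), p(Y) = (0.2200, 0.2800, 0.5000).
I(X;Y) = Σ p(x,y)·log₂[p(x,y)/(p(x)p(y))].
  (1,0): 0.07·log₂(2.2727) = 0.0829
  (1,1): 0.01·log₂(0.2551) = -0.0197
  (1,2): 0.06·log₂(0.8571) = -0.0133
  (2,0): 0.02·log₂(0.1818) = -0.0492
  (2,1): 0.12·log₂(0.8571) = -0.0267
  (2,2): 0.36·log₂(1.4400) = 0.1894
  (3,0): 0.13·log₂(1.6414) = 0.0929
  (3,1): 0.15·log₂(1.4881) = 0.0860
  (3,2): 0.08·log₂(0.4444) = -0.0936
Sum = 0.249 bits.

0.249 bits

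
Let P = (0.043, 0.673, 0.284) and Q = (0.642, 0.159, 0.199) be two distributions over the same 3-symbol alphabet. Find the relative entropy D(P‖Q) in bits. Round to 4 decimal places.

D(P‖Q) = Σ p·log₂(p/q).
  0.043·log₂(0.043/0.642) = -0.16771
  0.673·log₂(0.673/0.159) = 1.40090
  0.284·log₂(0.284/0.199) = 0.14573
D(P‖Q) = 1.3789 bits.

1.3789 bits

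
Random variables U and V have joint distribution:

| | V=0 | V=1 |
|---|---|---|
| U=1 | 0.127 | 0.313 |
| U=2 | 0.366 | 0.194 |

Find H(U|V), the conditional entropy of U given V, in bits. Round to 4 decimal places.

0.8925 bits

Marginals: p(U) = (0.4400, 0.5600), p(V) = (0.4930, 0.5070).
H(U|V) = Σ p(V) · H(U|V=·).
  V=0: p=0.4930, H(U|V=0) = 0.8231
  V=1: p=0.5070, H(U|V=1) = 0.9599
Weighted sum = 0.8925 bits.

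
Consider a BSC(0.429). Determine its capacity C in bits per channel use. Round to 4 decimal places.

0.0146 bits

Binary symmetric channel: C = 1 − h₂(ε) where h₂ is the binary entropy function.
h₂(0.429) = −0.429·log₂0.429 − 0.571·log₂0.571 = 0.9854.
C = 1 − 0.9854 = 0.0146 bits per channel use.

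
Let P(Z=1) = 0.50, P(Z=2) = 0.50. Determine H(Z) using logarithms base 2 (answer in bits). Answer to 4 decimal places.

H(Z) = −Σ p·log₂ p.
  −(0.50)·log₂(0.50) = 0.50000
  −(0.50)·log₂(0.50) = 0.50000
Sum: 0.50000 + 0.50000 = 1.0000 bits.

1.0000 bits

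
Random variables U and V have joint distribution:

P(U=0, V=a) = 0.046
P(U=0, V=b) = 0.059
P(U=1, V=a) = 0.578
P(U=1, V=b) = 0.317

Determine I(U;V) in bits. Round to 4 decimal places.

Marginals: p(U) = (0.1050, 0.8950), p(V) = (0.6240, 0.3760).
I(U;V) = H(U) + H(V) − H(U,V).
H(U) = 0.4846, H(V) = 0.9552, H(U,V) = 1.4278.
I(U;V) = 0.4846 + 0.9552 − 1.4278 = 0.0120 bits.

0.0120 bits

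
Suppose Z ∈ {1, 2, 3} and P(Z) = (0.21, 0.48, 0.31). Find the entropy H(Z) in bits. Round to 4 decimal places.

H(Z) = −Σ p·log₂ p.
  −(0.21)·log₂(0.21) = 0.47282
  −(0.48)·log₂(0.48) = 0.50827
  −(0.31)·log₂(0.31) = 0.52379
Sum: 0.47282 + 0.50827 + 0.52379 = 1.5049 bits.

1.5049 bits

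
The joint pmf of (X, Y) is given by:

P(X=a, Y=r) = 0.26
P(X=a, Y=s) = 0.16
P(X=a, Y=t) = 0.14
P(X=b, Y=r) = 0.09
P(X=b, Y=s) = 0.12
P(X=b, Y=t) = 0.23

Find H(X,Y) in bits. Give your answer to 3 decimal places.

H(X,Y) = −Σ p(x,y)·log₂ p(x,y) over all 6 cells.
  cell (a,r): −0.26·log₂0.26 = 0.5053
  cell (a,s): −0.16·log₂0.16 = 0.4230
  cell (a,t): −0.14·log₂0.14 = 0.3971
  cell (b,r): −0.09·log₂0.09 = 0.3127
  cell (b,s): −0.12·log₂0.12 = 0.3671
  cell (b,t): −0.23·log₂0.23 = 0.4877
Sum = 2.493 bits.

2.493 bits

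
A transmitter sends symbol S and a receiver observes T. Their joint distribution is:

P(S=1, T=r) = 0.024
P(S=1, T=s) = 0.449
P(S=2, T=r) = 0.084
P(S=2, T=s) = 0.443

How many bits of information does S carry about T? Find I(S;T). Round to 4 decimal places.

Marginals: p(S) = (0.4730, 0.5270), p(T) = (0.1080, 0.8920).
I(S;T) = H(S) + H(T) − H(S,T).
H(S) = 0.9979, H(T) = 0.4939, H(S,T) = 1.4684.
I(S;T) = 0.9979 + 0.4939 − 1.4684 = 0.0234 bits.

0.0234 bits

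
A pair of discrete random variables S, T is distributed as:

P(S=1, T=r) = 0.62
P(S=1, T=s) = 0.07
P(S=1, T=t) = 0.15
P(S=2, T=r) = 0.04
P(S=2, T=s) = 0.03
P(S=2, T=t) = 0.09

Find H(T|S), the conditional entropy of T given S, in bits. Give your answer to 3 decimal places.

Marginals: p(S) = (0.8400, 0.1600), p(T) = (0.6600, 0.1000, 0.2400).
H(T|S) = Σ p(S) · H(T|S=·).
  S=1: p=0.8400, H(T|S=1) = 1.0659
  S=2: p=0.1600, H(T|S=2) = 1.4197
Weighted sum = 1.123 bits.

1.123 bits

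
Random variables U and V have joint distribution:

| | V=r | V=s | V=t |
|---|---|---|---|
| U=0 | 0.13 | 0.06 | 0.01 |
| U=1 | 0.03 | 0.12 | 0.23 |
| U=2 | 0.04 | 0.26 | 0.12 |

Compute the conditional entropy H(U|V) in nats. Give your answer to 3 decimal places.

0.860 nats

Marginals: p(U) = (0.2000, 0.3800, 0.4200), p(V) = (0.2000, 0.4400, 0.3600).
H(U|V) = Σ p(V) · H(U|V=·).
  V=r: p=0.2000, H(U|V=r) = 0.8865
  V=s: p=0.4400, H(U|V=s) = 0.9369
  V=t: p=0.3600, H(U|V=t) = 0.7520
Weighted sum = 0.860 nats.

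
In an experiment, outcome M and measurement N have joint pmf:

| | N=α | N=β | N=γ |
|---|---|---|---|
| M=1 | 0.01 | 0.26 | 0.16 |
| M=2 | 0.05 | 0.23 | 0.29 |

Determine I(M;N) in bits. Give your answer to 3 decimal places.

Marginals: p(M) = (0.4300, 0.5700), p(N) = (0.0600, 0.4900, 0.4500).
I(M;N) = H(M) + H(N) − H(M,N).
H(M) = 0.9858, H(N) = 1.2662, H(M,N) = 2.2164.
I(M;N) = 0.9858 + 1.2662 − 2.2164 = 0.036 bits.

0.036 bits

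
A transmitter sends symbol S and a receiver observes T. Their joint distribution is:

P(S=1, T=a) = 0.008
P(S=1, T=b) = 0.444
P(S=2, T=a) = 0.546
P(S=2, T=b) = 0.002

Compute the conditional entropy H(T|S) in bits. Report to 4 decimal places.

Chain rule: H(T|S) = H(S,T) − H(S).
Marginals: p(S) = (0.4520, 0.5480), p(T) = (0.5540, 0.4460).
H(S,T) = 1.0704 bits; H(S) = 0.9933 bits.
H(T|S) = 1.0704 − 0.9933 = 0.0771 bits.

0.0771 bits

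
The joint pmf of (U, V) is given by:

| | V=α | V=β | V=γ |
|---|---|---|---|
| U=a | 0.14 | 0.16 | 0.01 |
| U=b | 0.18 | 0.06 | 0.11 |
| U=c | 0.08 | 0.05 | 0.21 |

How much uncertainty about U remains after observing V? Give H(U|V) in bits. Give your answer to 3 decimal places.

1.340 bits

Marginals: p(U) = (0.3100, 0.3500, 0.3400), p(V) = (0.4000, 0.2700, 0.3300).
H(U|V) = Σ p(V) · H(U|V=·).
  V=α: p=0.4000, H(U|V=α) = 1.5129
  V=β: p=0.2700, H(U|V=β) = 1.3801
  V=γ: p=0.3300, H(U|V=γ) = 1.0961
Weighted sum = 1.340 bits.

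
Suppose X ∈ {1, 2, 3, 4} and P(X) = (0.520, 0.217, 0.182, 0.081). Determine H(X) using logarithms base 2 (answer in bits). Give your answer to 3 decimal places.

H(X) = −Σ p·log₂ p.
  −(0.520)·log₂(0.520) = 0.4906
  −(0.217)·log₂(0.217) = 0.4783
  −(0.182)·log₂(0.182) = 0.4474
  −(0.081)·log₂(0.081) = 0.2937
Sum: 0.4906 + 0.4783 + 0.4474 + 0.2937 = 1.710 bits.

1.710 bits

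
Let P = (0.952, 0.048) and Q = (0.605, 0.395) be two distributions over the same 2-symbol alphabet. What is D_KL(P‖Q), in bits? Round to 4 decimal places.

D(P‖Q) = Σ p·log₂(p/q).
  0.952·log₂(0.952/0.605) = 0.62263
  0.048·log₂(0.048/0.395) = -0.14596
D(P‖Q) = 0.4767 bits.

0.4767 bits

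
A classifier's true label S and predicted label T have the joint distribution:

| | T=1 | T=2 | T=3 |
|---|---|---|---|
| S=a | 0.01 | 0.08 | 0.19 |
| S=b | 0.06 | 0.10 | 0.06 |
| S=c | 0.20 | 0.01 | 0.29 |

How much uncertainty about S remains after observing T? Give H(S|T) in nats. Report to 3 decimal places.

Chain rule: H(S|T) = H(S,T) − H(T).
Marginals: p(S) = (0.2800, 0.2200, 0.5000), p(T) = (0.2700, 0.1900, 0.5400).
H(S,T) = 1.8584 nats; H(T) = 1.0018 nats.
H(S|T) = 1.8584 − 1.0018 = 0.857 nats.

0.857 nats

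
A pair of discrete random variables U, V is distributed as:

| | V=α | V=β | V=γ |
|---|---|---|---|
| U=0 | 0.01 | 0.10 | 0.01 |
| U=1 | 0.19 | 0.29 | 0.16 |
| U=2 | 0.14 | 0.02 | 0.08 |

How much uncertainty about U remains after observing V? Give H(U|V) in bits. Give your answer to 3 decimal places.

1.106 bits

Chain rule: H(U|V) = H(U,V) − H(V).
Marginals: p(U) = (0.1200, 0.6400, 0.2400), p(V) = (0.3400, 0.4100, 0.2500).
H(U,V) = 2.6627 bits; H(V) = 1.5566 bits.
H(U|V) = 2.6627 − 1.5566 = 1.106 bits.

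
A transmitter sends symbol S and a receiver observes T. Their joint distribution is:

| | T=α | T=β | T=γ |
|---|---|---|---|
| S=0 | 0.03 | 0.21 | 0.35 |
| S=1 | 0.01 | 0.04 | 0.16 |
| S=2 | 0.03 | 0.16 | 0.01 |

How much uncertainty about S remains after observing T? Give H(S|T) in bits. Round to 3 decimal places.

Marginals: p(S) = (0.5900, 0.2100, 0.2000), p(T) = (0.0700, 0.4100, 0.5200).
H(S|T) = Σ p(T) · H(S|T=·).
  T=α: p=0.0700, H(S|T=α) = 1.4488
  T=β: p=0.4100, H(S|T=β) = 1.3517
  T=γ: p=0.5200, H(S|T=γ) = 1.0173
Weighted sum = 1.185 bits.

1.185 bits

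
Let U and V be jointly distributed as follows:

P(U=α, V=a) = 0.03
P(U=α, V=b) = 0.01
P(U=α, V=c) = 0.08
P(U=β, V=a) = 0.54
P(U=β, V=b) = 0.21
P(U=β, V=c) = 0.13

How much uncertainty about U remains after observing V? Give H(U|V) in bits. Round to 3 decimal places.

Marginals: p(U) = (0.1200, 0.8800), p(V) = (0.5700, 0.2200, 0.2100).
H(U|V) = Σ p(V) · H(U|V=·).
  V=a: p=0.5700, H(U|V=a) = 0.2975
  V=b: p=0.2200, H(U|V=b) = 0.2668
  V=c: p=0.2100, H(U|V=c) = 0.9587
Weighted sum = 0.430 bits.

0.430 bits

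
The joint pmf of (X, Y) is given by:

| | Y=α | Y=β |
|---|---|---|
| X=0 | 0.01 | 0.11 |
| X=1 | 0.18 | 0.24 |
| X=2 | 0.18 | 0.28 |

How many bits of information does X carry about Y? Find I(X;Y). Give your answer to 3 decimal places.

0.043 bits

Marginals: p(X) = (0.1200, 0.4200, 0.4600), p(Y) = (0.3700, 0.6300).
I(X;Y) = Σ p(x,y)·log₂[p(x,y)/(p(x)p(y))].
  (0,α): 0.01·log₂(0.2252) = -0.0215
  (0,β): 0.11·log₂(1.4550) = 0.0595
  (1,α): 0.18·log₂(1.1583) = 0.0382
  (1,β): 0.24·log₂(0.9070) = -0.0338
  (2,α): 0.18·log₂(1.0576) = 0.0145
  (2,β): 0.28·log₂(0.9662) = -0.0139
Sum = 0.043 bits.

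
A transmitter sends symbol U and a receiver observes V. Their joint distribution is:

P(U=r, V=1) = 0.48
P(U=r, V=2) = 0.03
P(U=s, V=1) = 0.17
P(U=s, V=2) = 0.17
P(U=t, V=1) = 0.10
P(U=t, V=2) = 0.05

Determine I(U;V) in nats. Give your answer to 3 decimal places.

0.117 nats

Marginals: p(U) = (0.5100, 0.3400, 0.1500), p(V) = (0.7500, 0.2500).
I(U;V) = Σ p(x,y)·ln[p(x,y)/(p(x)p(y))].
  (r,1): 0.48·ln(1.2549) = 0.1090
  (r,2): 0.03·ln(0.2353) = -0.0434
  (s,1): 0.17·ln(0.6667) = -0.0689
  (s,2): 0.17·ln(2.0000) = 0.1178
  (t,1): 0.10·ln(0.8889) = -0.0118
  (t,2): 0.05·ln(1.3333) = 0.0144
Sum = 0.117 nats.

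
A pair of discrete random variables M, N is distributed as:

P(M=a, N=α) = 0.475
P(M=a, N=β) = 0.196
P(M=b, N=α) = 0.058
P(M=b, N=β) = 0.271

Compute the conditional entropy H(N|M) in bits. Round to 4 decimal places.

0.8058 bits

Marginals: p(M) = (0.6710, 0.3290), p(N) = (0.5330, 0.4670).
H(N|M) = Σ p(M) · H(N|M=·).
  M=a: p=0.6710, H(N|M=a) = 0.8714
  M=b: p=0.3290, H(N|M=b) = 0.6719
Weighted sum = 0.8058 bits.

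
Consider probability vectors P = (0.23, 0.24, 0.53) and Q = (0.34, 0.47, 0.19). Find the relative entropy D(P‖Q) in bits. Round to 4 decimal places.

0.4220 bits

D(P‖Q) = Σ p·log₂(p/q).
  0.23·log₂(0.23/0.34) = -0.12970
  0.24·log₂(0.24/0.47) = -0.23271
  0.53·log₂(0.53/0.19) = 0.78440
D(P‖Q) = 0.4220 bits.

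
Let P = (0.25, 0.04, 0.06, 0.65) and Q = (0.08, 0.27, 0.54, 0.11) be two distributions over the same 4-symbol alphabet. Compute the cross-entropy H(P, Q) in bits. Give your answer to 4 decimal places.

3.1097 bits

H(P,Q) = −Σ p·log₂ q.
  −0.25·log₂(0.08) = 0.91096
  −0.04·log₂(0.27) = 0.07556
  −0.06·log₂(0.54) = 0.05334
  −0.65·log₂(0.11) = 2.06988
H(P,Q) = 3.1097 bits.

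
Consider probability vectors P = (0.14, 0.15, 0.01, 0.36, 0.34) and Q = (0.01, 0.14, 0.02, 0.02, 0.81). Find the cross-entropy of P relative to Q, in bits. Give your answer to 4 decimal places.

H(P,Q) = −Σ p·log₂ q.
  −0.14·log₂(0.01) = 0.93014
  −0.15·log₂(0.14) = 0.42548
  −0.01·log₂(0.02) = 0.05644
  −0.36·log₂(0.02) = 2.03179
  −0.34·log₂(0.81) = 0.10336
H(P,Q) = 3.5472 bits.

3.5472 bits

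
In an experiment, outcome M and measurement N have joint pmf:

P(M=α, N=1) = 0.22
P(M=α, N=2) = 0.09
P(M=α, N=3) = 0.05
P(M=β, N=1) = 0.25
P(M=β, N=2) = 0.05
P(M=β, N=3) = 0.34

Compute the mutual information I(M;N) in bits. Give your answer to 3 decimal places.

0.127 bits

Marginals: p(M) = (0.3600, 0.6400), p(N) = (0.4700, 0.1400, 0.3900).
I(M;N) = H(M) + H(N) − H(M,N).
H(M) = 0.9427, H(N) = 1.4389, H(M,N) = 2.2546.
I(M;N) = 0.9427 + 1.4389 − 2.2546 = 0.127 bits.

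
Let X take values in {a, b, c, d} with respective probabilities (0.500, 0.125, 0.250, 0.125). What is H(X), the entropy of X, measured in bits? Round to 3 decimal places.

1.750 bits

H(X) = −Σ p·log₂ p.
  −(0.500)·log₂(0.500) = 0.5000
  −(0.125)·log₂(0.125) = 0.3750
  −(0.250)·log₂(0.250) = 0.5000
  −(0.125)·log₂(0.125) = 0.3750
Sum: 0.5000 + 0.3750 + 0.5000 + 0.3750 = 1.750 bits.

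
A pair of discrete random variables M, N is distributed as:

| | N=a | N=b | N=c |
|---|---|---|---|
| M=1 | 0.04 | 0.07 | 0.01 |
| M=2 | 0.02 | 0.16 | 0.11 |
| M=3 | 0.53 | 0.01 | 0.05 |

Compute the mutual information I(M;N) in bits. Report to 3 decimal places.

Marginals: p(M) = (0.1200, 0.2900, 0.5900), p(N) = (0.5900, 0.2400, 0.1700).
I(M;N) = H(M) + H(N) − H(M,N).
H(M) = 1.3341, H(N) = 1.3778, H(M,N) = 2.1749.
I(M;N) = 1.3341 + 1.3778 − 2.1749 = 0.537 bits.

0.537 bits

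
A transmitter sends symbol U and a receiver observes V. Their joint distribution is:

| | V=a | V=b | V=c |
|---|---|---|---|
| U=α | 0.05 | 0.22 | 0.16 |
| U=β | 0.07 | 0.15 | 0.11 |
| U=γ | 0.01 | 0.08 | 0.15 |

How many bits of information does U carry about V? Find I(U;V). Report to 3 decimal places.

Marginals: p(U) = (0.4300, 0.3300, 0.2400), p(V) = (0.1300, 0.4500, 0.4200).
I(U;V) = H(U) + H(V) − H(U,V).
H(U) = 1.5455, H(V) = 1.4267, H(U,V) = 2.9176.
I(U;V) = 1.5455 + 1.4267 − 2.9176 = 0.055 bits.

0.055 bits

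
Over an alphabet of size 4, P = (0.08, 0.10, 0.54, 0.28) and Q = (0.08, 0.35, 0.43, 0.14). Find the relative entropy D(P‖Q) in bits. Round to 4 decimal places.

D(P‖Q) = Σ p·log₂(p/q).
  0.08·log₂(0.08/0.08) = 0.00000
  0.10·log₂(0.10/0.35) = -0.18074
  0.54·log₂(0.54/0.43) = 0.17746
  0.28·log₂(0.28/0.14) = 0.28000
D(P‖Q) = 0.2767 bits.

0.2767 bits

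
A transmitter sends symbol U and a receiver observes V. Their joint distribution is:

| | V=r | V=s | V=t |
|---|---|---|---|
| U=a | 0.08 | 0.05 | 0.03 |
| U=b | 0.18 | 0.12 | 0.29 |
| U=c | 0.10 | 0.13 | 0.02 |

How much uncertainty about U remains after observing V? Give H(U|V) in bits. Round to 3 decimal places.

Marginals: p(U) = (0.1600, 0.5900, 0.2500), p(V) = (0.3600, 0.3000, 0.3400).
H(U|V) = Σ p(V) · H(U|V=·).
  V=r: p=0.3600, H(U|V=r) = 1.4955
  V=s: p=0.3000, H(U|V=s) = 1.4824
  V=t: p=0.3400, H(U|V=t) = 0.7452
Weighted sum = 1.236 bits.

1.236 bits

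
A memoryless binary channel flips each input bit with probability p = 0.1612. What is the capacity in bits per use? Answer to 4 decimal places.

0.3628 bits

Binary symmetric channel: C = 1 − h₂(ε) where h₂ is the binary entropy function.
h₂(0.1612) = −0.1612·log₂0.1612 − 0.8388·log₂0.8388 = 0.6372.
C = 1 − 0.6372 = 0.3628 bits per channel use.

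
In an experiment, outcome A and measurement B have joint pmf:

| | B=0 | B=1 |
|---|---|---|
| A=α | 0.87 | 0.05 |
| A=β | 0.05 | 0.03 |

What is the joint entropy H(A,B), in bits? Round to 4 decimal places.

0.7588 bits

H(A,B) = −Σ p(x,y)·log₂ p(x,y) over all 4 cells.
  cell (α,0): −0.87·log₂0.87 = 0.17479
  cell (α,1): −0.05·log₂0.05 = 0.21610
  cell (β,0): −0.05·log₂0.05 = 0.21610
  cell (β,1): −0.03·log₂0.03 = 0.15177
Sum = 0.7588 bits.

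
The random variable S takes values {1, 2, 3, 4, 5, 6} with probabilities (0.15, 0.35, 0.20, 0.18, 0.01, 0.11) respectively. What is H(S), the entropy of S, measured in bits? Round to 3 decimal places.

2.267 bits

H(S) = −Σ p·log₂ p.
  −(0.15)·log₂(0.15) = 0.4105
  −(0.35)·log₂(0.35) = 0.5301
  −(0.20)·log₂(0.20) = 0.4644
  −(0.18)·log₂(0.18) = 0.4453
  −(0.01)·log₂(0.01) = 0.0664
  −(0.11)·log₂(0.11) = 0.3503
Sum: 0.4105 + 0.5301 + 0.4644 + 0.4453 + 0.0664 + 0.3503 = 2.267 bits.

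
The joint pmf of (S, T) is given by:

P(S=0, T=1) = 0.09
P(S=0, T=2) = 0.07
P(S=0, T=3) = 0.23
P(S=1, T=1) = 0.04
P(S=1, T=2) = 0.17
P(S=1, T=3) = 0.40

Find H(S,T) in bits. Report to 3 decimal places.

2.218 bits

H(S,T) = −Σ p(x,y)·log₂ p(x,y) over all 6 cells.
  cell (0,1): −0.09·log₂0.09 = 0.3127
  cell (0,2): −0.07·log₂0.07 = 0.2686
  cell (0,3): −0.23·log₂0.23 = 0.4877
  cell (1,1): −0.04·log₂0.04 = 0.1858
  cell (1,2): −0.17·log₂0.17 = 0.4346
  cell (1,3): −0.40·log₂0.40 = 0.5288
Sum = 2.218 bits.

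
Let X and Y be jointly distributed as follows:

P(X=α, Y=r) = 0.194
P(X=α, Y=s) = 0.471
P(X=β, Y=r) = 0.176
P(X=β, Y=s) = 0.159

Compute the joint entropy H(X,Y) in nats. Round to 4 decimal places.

1.2709 nats

H(X,Y) = −Σ p(x,y)·ln p(x,y) over all 4 cells.
  cell (α,r): −0.194·ln0.194 = 0.31814
  cell (α,s): −0.471·ln0.471 = 0.35461
  cell (β,r): −0.176·ln0.176 = 0.30576
  cell (β,s): −0.159·ln0.159 = 0.29238
Sum = 1.2709 nats.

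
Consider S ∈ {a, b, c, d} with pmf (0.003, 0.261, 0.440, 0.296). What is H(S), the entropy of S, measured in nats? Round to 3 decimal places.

1.090 nats

H(S) = −Σ p·ln p.
  −(0.003)·ln(0.003) = 0.0174
  −(0.261)·ln(0.261) = 0.3506
  −(0.440)·ln(0.440) = 0.3612
  −(0.296)·ln(0.296) = 0.3603
Sum: 0.0174 + 0.3506 + 0.3612 + 0.3603 = 1.090 nats.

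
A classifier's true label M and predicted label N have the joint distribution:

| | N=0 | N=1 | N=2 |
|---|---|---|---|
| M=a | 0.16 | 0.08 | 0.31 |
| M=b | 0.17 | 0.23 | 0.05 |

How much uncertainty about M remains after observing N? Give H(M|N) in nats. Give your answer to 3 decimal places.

0.551 nats

Marginals: p(M) = (0.5500, 0.4500), p(N) = (0.3300, 0.3100, 0.3600).
H(M|N) = Σ p(N) · H(M|N=·).
  N=0: p=0.3300, H(M|N=0) = 0.6927
  N=1: p=0.3100, H(M|N=1) = 0.5710
  N=2: p=0.3600, H(M|N=2) = 0.4029
Weighted sum = 0.551 nats.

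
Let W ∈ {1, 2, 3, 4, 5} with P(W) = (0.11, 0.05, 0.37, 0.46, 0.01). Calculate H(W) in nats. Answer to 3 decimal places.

H(W) = −Σ p·ln p.
  −(0.11)·ln(0.11) = 0.2428
  −(0.05)·ln(0.05) = 0.1498
  −(0.37)·ln(0.37) = 0.3679
  −(0.46)·ln(0.46) = 0.3572
  −(0.01)·ln(0.01) = 0.0461
Sum: 0.2428 + 0.1498 + 0.3679 + 0.3572 + 0.0461 = 1.164 nats.

1.164 nats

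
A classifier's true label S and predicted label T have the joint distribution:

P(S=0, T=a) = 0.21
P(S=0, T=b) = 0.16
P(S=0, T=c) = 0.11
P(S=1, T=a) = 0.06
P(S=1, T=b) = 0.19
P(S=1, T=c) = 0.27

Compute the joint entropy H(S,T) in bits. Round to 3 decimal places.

2.455 bits

H(S,T) = −Σ p(x,y)·log₂ p(x,y) over all 6 cells.
  cell (0,a): −0.21·log₂0.21 = 0.4728
  cell (0,b): −0.16·log₂0.16 = 0.4230
  cell (0,c): −0.11·log₂0.11 = 0.3503
  cell (1,a): −0.06·log₂0.06 = 0.2435
  cell (1,b): −0.19·log₂0.19 = 0.4552
  cell (1,c): −0.27·log₂0.27 = 0.5100
Sum = 2.455 bits.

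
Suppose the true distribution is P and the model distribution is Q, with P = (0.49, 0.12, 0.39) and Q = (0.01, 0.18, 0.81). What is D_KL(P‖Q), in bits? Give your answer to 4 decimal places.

D(P‖Q) = Σ p·log₂(p/q).
  0.49·log₂(0.49/0.01) = 2.75121
  0.12·log₂(0.12/0.18) = -0.07020
  0.39·log₂(0.39/0.81) = -0.41123
D(P‖Q) = 2.2698 bits.

2.2698 bits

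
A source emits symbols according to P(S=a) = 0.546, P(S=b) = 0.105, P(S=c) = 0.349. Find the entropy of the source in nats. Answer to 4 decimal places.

H(S) = −Σ p·ln p.
  −(0.546)·ln(0.546) = 0.33040
  −(0.105)·ln(0.105) = 0.23665
  −(0.349)·ln(0.349) = 0.36739
Sum: 0.33040 + 0.23665 + 0.36739 = 0.9344 nats.

0.9344 nats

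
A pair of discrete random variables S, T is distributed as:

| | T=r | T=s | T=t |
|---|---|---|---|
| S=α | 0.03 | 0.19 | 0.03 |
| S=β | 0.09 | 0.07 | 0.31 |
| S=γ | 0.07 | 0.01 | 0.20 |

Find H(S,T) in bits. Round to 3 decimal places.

2.663 bits

H(S,T) = −Σ p(x,y)·log₂ p(x,y) over all 9 cells.
  cell (α,r): −0.03·log₂0.03 = 0.1518
  cell (α,s): −0.19·log₂0.19 = 0.4552
  cell (α,t): −0.03·log₂0.03 = 0.1518
  cell (β,r): −0.09·log₂0.09 = 0.3127
  cell (β,s): −0.07·log₂0.07 = 0.2686
  cell (β,t): −0.31·log₂0.31 = 0.5238
  cell (γ,r): −0.07·log₂0.07 = 0.2686
  cell (γ,s): −0.01·log₂0.01 = 0.0664
  cell (γ,t): −0.20·log₂0.20 = 0.4644
Sum = 2.663 bits.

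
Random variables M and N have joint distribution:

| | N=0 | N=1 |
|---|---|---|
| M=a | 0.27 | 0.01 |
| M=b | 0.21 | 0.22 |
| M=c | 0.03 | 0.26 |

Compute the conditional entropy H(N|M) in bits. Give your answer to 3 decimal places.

Marginals: p(M) = (0.2800, 0.4300, 0.2900), p(N) = (0.5100, 0.4900).
H(N|M) = Σ p(M) · H(N|M=·).
  M=a: p=0.2800, H(N|M=a) = 0.2223
  M=b: p=0.4300, H(N|M=b) = 0.9996
  M=c: p=0.2900, H(N|M=c) = 0.4798
Weighted sum = 0.631 bits.

0.631 bits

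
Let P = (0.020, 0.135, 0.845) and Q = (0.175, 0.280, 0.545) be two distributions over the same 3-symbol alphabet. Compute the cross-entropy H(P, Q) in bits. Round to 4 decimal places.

1.0382 bits

H(P,Q) = −Σ p·log₂ q.
  −0.020·log₂(0.175) = 0.05029
  −0.135·log₂(0.280) = 0.24793
  −0.845·log₂(0.545) = 0.73994
H(P,Q) = 1.0382 bits.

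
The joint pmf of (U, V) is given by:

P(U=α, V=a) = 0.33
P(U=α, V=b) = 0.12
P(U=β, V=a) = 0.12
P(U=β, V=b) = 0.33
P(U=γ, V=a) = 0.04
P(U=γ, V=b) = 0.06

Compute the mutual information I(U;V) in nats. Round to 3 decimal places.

0.104 nats

Marginals: p(U) = (0.4500, 0.4500, 0.1000), p(V) = (0.4900, 0.5100).
I(U;V) = H(U) + H(V) − H(U,V).
H(U) = 0.9489, H(V) = 0.6929, H(U,V) = 1.5381.
I(U;V) = 0.9489 + 0.6929 − 1.5381 = 0.104 nats.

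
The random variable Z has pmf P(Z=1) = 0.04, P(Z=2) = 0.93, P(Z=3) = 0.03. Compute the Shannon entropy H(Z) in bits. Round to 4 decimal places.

H(Z) = −Σ p·log₂ p.
  −(0.04)·log₂(0.04) = 0.18575
  −(0.93)·log₂(0.93) = 0.09737
  −(0.03)·log₂(0.03) = 0.15177
Sum: 0.18575 + 0.09737 + 0.15177 = 0.4349 bits.

0.4349 bits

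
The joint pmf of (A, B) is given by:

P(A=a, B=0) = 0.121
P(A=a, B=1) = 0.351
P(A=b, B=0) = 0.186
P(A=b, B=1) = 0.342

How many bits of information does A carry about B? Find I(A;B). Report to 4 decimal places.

Marginals: p(A) = (0.4720, 0.5280), p(B) = (0.3070, 0.6930).
I(A;B) = H(A) + H(B) − H(A,B).
H(A) = 0.9977, H(B) = 0.8897, H(A,B) = 1.8796.
I(A;B) = 0.9977 + 0.8897 − 1.8796 = 0.0078 bits.

0.0078 bits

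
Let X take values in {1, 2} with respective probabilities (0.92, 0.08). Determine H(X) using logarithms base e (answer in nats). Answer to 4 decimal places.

H(X) = −Σ p·ln p.
  −(0.92)·ln(0.92) = 0.07671
  −(0.08)·ln(0.08) = 0.20206
Sum: 0.07671 + 0.20206 = 0.2788 nats.

0.2788 nats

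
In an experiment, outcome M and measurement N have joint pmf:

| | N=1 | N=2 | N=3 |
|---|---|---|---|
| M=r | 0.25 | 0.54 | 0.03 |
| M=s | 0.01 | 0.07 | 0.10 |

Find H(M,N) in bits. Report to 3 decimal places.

1.799 bits

H(M,N) = −Σ p(x,y)·log₂ p(x,y) over all 6 cells.
  cell (r,1): −0.25·log₂0.25 = 0.5000
  cell (r,2): −0.54·log₂0.54 = 0.4800
  cell (r,3): −0.03·log₂0.03 = 0.1518
  cell (s,1): −0.01·log₂0.01 = 0.0664
  cell (s,2): −0.07·log₂0.07 = 0.2686
  cell (s,3): −0.10·log₂0.10 = 0.3322
Sum = 1.799 bits.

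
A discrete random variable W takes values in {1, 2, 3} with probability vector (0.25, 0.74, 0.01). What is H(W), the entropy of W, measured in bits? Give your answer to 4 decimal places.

0.8879 bits

H(W) = −Σ p·log₂ p.
  −(0.25)·log₂(0.25) = 0.50000
  −(0.74)·log₂(0.74) = 0.32146
  −(0.01)·log₂(0.01) = 0.06644
Sum: 0.50000 + 0.32146 + 0.06644 = 0.8879 bits.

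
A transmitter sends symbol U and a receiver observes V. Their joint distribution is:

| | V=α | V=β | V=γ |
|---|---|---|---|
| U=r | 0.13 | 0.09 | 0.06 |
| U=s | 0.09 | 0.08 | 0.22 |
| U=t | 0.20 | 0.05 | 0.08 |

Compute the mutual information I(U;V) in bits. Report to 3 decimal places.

0.113 bits

Marginals: p(U) = (0.2800, 0.3900, 0.3300), p(V) = (0.4200, 0.2200, 0.3600).
I(U;V) = H(U) + H(V) − H(U,V).
H(U) = 1.5718, H(V) = 1.5368, H(U,V) = 2.9956.
I(U;V) = 1.5718 + 1.5368 − 2.9956 = 0.113 bits.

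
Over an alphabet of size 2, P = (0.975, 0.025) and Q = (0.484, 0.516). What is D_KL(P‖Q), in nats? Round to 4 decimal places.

0.6072 nats

D(P‖Q) = Σ p·ln(p/q).
  0.975·ln(0.975/0.484) = 0.68284
  0.025·ln(0.025/0.516) = -0.07568
D(P‖Q) = 0.6072 nats.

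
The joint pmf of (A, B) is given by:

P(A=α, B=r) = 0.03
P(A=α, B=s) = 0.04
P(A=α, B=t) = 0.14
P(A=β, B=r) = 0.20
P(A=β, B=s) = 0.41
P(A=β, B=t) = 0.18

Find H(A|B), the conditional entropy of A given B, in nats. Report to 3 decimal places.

0.443 nats

Marginals: p(A) = (0.2100, 0.7900), p(B) = (0.2300, 0.4500, 0.3200).
H(A|B) = Σ p(B) · H(A|B=·).
  B=r: p=0.2300, H(A|B=r) = 0.3872
  B=s: p=0.4500, H(A|B=s) = 0.3000
  B=t: p=0.3200, H(A|B=t) = 0.6853
Weighted sum = 0.443 nats.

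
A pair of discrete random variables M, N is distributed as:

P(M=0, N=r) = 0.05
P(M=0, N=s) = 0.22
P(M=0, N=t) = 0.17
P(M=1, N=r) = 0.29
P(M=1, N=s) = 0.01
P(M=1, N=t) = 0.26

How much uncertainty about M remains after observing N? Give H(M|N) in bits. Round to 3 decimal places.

Marginals: p(M) = (0.4400, 0.5600), p(N) = (0.3400, 0.2300, 0.4300).
H(M|N) = Σ p(N) · H(M|N=·).
  N=r: p=0.3400, H(M|N=r) = 0.6024
  N=s: p=0.2300, H(M|N=s) = 0.2580
  N=t: p=0.4300, H(M|N=t) = 0.9682
Weighted sum = 0.680 bits.

0.680 bits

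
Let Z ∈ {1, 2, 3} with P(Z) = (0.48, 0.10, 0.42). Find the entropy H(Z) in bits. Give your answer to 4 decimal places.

1.3661 bits

H(Z) = −Σ p·log₂ p.
  −(0.48)·log₂(0.48) = 0.50827
  −(0.10)·log₂(0.10) = 0.33219
  −(0.42)·log₂(0.42) = 0.52565
Sum: 0.50827 + 0.33219 + 0.52565 = 1.3661 bits.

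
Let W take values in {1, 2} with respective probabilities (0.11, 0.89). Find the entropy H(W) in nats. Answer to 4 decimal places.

H(W) = −Σ p·ln p.
  −(0.11)·ln(0.11) = 0.24280
  −(0.89)·ln(0.89) = 0.10372
Sum: 0.24280 + 0.10372 = 0.3465 nats.

0.3465 nats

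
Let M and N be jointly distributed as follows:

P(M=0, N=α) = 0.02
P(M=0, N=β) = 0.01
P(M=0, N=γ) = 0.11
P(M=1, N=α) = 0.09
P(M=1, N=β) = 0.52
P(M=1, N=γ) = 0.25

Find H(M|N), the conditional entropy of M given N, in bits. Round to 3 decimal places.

0.466 bits

Marginals: p(M) = (0.1400, 0.8600), p(N) = (0.1100, 0.5300, 0.3600).
H(M|N) = Σ p(N) · H(M|N=·).
  N=α: p=0.1100, H(M|N=α) = 0.6840
  N=β: p=0.5300, H(M|N=β) = 0.1350
  N=γ: p=0.3600, H(M|N=γ) = 0.8880
Weighted sum = 0.466 bits.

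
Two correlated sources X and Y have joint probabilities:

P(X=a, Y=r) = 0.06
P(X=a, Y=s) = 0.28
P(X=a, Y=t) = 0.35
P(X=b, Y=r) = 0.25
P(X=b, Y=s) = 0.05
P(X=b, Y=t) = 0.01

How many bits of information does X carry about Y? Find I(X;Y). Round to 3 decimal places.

Marginals: p(X) = (0.6900, 0.3100), p(Y) = (0.3100, 0.3300, 0.3600).
I(X;Y) = H(X) + H(Y) − H(X,Y).
H(X) = 0.8932, H(Y) = 1.5822, H(X,Y) = 2.0704.
I(X;Y) = 0.8932 + 1.5822 − 2.0704 = 0.405 bits.

0.405 bits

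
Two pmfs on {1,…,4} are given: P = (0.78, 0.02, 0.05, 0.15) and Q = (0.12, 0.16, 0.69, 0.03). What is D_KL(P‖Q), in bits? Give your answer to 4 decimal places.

2.2053 bits

D(P‖Q) = Σ p·log₂(p/q).
  0.78·log₂(0.78/0.12) = 2.10634
  0.02·log₂(0.02/0.16) = -0.06000
  0.05·log₂(0.05/0.69) = -0.18933
  0.15·log₂(0.15/0.03) = 0.34829
D(P‖Q) = 2.2053 bits.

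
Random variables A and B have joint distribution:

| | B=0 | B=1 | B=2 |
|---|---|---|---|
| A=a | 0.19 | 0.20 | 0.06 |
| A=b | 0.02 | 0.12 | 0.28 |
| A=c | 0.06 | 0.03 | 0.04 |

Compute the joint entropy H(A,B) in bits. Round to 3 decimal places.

2.738 bits

H(A,B) = −Σ p(x,y)·log₂ p(x,y) over all 9 cells.
  cell (a,0): −0.19·log₂0.19 = 0.4552
  cell (a,1): −0.20·log₂0.20 = 0.4644
  cell (a,2): −0.06·log₂0.06 = 0.2435
  cell (b,0): −0.02·log₂0.02 = 0.1129
  cell (b,1): −0.12·log₂0.12 = 0.3671
  cell (b,2): −0.28·log₂0.28 = 0.5142
  cell (c,0): −0.06·log₂0.06 = 0.2435
  cell (c,1): −0.03·log₂0.03 = 0.1518
  cell (c,2): −0.04·log₂0.04 = 0.1858
Sum = 2.738 bits.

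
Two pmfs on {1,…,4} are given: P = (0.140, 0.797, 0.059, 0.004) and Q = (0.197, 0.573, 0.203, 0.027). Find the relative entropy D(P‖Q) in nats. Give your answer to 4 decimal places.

D(P‖Q) = Σ p·ln(p/q).
  0.140·ln(0.140/0.197) = -0.04782
  0.797·ln(0.797/0.573) = 0.26299
  0.059·ln(0.059/0.203) = -0.07290
  0.004·ln(0.004/0.027) = -0.00764
D(P‖Q) = 0.1346 nats.

0.1346 nats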